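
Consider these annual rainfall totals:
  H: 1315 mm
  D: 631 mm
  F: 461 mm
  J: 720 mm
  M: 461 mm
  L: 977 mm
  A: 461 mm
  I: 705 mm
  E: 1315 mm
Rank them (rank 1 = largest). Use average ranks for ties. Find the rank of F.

8

Sorted (descending): 1315, 1315, 977, 720, 705, 631, 461, 461, 461
The 2 values of 1315 occupy positions 1–2 → average rank (1+2)/2 = 1.5.
The 3 values of 461 occupy positions 7–9 → average rank 8.
F has value 461 mm → rank 8.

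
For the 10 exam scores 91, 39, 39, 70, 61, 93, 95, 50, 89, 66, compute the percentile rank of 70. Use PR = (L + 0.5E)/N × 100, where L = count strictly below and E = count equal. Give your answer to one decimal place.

55.0

N = 10.
Strictly below 70: 5. Equal to 70: 1.
PR = (5 + 0.5·1)/10 × 100 = 55.0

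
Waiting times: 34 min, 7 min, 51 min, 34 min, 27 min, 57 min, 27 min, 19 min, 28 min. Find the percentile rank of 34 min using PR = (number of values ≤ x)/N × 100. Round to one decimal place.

N = 9.
Strictly below 34: 5. Equal to 34: 2.
PR = 7/9 × 100 = 77.8

77.8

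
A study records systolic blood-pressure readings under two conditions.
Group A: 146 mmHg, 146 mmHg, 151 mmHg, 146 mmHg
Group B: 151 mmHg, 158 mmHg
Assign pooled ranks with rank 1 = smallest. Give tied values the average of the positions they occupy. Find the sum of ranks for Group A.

Sorted (ascending): 146, 146, 146, 151, 151, 158
The 3 values of 146 occupy positions 1–3 → average rank 2.
The 2 values of 151 occupy positions 4–5 → average rank (4+5)/2 = 4.5.
Group A values → pooled ranks: 146→2, 146→2, 151→4.5, 146→2
Rank sum = 2 + 2 + 4.5 + 2 = 10.5

10.5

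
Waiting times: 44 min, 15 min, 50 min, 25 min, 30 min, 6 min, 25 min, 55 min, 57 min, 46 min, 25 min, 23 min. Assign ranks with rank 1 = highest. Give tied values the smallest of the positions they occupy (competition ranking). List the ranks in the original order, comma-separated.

Sorted (descending): 57, 55, 50, 46, 44, 30, 25, 25, 25, 23, 15, 6
The 3 values of 25 occupy positions 7–9 → each gets rank 7.

5, 11, 3, 7, 6, 12, 7, 2, 1, 4, 7, 10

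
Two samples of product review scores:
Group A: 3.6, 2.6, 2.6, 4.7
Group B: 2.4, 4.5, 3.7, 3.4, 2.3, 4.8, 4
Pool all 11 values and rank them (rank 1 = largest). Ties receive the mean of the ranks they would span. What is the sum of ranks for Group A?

25

Sorted (descending): 4.8, 4.7, 4.5, 4, 3.7, 3.6, 3.4, 2.6, 2.6, 2.4, 2.3
The 2 values of 2.6 occupy positions 8–9 → average rank (8+9)/2 = 8.5.
Group A values → pooled ranks: 3.6→6, 2.6→8.5, 2.6→8.5, 4.7→2
Rank sum = 6 + 8.5 + 8.5 + 2 = 25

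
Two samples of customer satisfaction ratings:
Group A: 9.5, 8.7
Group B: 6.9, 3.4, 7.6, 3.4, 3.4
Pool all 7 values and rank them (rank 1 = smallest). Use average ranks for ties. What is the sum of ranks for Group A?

Sorted (ascending): 3.4, 3.4, 3.4, 6.9, 7.6, 8.7, 9.5
The 3 values of 3.4 occupy positions 1–3 → average rank 2.
Group A values → pooled ranks: 9.5→7, 8.7→6
Rank sum = 7 + 6 = 13

13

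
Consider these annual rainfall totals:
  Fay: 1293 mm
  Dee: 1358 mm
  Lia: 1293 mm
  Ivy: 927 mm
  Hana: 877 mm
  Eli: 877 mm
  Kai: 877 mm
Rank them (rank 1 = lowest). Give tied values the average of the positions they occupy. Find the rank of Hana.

2

Sorted (ascending): 877, 877, 877, 927, 1293, 1293, 1358
The 3 values of 877 occupy positions 1–3 → average rank 2.
The 2 values of 1293 occupy positions 5–6 → average rank (5+6)/2 = 5.5.
Hana has value 877 mm → rank 2.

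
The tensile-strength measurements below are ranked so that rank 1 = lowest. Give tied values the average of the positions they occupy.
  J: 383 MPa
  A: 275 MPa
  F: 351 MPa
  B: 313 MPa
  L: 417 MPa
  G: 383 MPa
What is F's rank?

Sorted (ascending): 275, 313, 351, 383, 383, 417
The 2 values of 383 occupy positions 4–5 → average rank (4+5)/2 = 4.5.
F has value 351 MPa → rank 3.

3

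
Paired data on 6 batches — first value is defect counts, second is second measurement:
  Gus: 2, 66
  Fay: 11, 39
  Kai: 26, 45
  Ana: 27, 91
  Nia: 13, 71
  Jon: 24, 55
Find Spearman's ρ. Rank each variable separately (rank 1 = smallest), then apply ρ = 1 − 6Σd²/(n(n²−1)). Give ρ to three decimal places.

Ranks of variable 1: 1, 2, 5, 6, 3, 4
Ranks of variable 2: 4, 1, 2, 6, 5, 3
d = r₁ − r₂: -3, 1, 3, 0, -2, 1
d²: 9, 1, 9, 0, 4, 1; Σd² = 24
ρ = 1 − 6·24/(6·35) = 1 − 144/210 = 0.314

0.314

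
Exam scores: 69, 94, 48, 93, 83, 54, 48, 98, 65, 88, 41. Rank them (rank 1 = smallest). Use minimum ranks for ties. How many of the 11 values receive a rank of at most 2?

Sorted (ascending): 41, 48, 48, 54, 65, 69, 83, 88, 93, 94, 98
The 2 values of 48 occupy positions 2–3 → each gets rank 2.
Ranks ≤ 2: {1, 2, 2} → 3 values.

3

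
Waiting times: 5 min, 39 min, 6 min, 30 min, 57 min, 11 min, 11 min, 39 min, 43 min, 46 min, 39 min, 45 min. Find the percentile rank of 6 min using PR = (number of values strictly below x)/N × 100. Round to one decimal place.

8.3

N = 12.
Strictly below 6: 1. Equal to 6: 1.
PR = 1/12 × 100 = 8.3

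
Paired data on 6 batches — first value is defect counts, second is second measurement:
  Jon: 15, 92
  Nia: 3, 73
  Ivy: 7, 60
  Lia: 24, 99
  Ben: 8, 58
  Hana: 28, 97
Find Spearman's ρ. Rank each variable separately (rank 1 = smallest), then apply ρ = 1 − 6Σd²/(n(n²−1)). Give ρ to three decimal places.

0.714

Ranks of variable 1: 4, 1, 2, 5, 3, 6
Ranks of variable 2: 4, 3, 2, 6, 1, 5
d = r₁ − r₂: 0, -2, 0, -1, 2, 1
d²: 0, 4, 0, 1, 4, 1; Σd² = 10
ρ = 1 − 6·10/(6·35) = 1 − 60/210 = 0.714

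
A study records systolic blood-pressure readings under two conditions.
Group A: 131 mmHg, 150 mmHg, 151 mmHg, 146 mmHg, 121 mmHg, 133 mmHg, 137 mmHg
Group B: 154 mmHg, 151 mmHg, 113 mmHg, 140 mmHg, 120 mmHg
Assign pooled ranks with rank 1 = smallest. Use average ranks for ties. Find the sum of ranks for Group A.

Sorted (ascending): 113, 120, 121, 131, 133, 137, 140, 146, 150, 151, 151, 154
The 2 values of 151 occupy positions 10–11 → average rank (10+11)/2 = 10.5.
Group A values → pooled ranks: 131→4, 150→9, 151→10.5, 146→8, 121→3, 133→5, 137→6
Rank sum = 4 + 9 + 10.5 + 8 + 3 + 5 + 6 = 45.5

45.5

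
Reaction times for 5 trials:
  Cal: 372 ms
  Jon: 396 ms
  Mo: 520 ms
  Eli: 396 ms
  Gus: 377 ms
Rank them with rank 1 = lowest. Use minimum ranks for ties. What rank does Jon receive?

3

Sorted (ascending): 372, 377, 396, 396, 520
The 2 values of 396 occupy positions 3–4 → each gets rank 3.
Jon has value 396 ms → rank 3.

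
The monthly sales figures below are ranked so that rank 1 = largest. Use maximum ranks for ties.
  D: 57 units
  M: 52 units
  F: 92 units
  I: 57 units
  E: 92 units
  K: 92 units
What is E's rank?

3

Sorted (descending): 92, 92, 92, 57, 57, 52
The 3 values of 92 occupy positions 1–3 → each gets rank 3.
The 2 values of 57 occupy positions 4–5 → each gets rank 5.
E has value 92 units → rank 3.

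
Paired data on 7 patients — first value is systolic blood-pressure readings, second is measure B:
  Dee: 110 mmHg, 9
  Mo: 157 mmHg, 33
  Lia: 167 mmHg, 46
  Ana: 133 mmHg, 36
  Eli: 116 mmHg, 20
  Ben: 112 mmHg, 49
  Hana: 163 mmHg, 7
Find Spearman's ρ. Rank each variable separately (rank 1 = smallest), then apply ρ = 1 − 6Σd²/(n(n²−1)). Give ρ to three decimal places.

0.036

Ranks of variable 1: 1, 5, 7, 4, 3, 2, 6
Ranks of variable 2: 2, 4, 6, 5, 3, 7, 1
d = r₁ − r₂: -1, 1, 1, -1, 0, -5, 5
d²: 1, 1, 1, 1, 0, 25, 25; Σd² = 54
ρ = 1 − 6·54/(7·48) = 1 − 324/336 = 0.036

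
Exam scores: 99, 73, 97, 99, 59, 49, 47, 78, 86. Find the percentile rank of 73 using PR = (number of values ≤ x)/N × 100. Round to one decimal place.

44.4

N = 9.
Strictly below 73: 3. Equal to 73: 1.
PR = 4/9 × 100 = 44.4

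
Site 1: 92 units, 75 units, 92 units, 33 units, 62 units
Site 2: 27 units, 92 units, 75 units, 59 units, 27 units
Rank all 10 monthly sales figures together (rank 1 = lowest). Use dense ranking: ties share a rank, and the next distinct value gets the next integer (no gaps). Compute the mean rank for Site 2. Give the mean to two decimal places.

3.20

Sorted (ascending): 27, 27, 33, 59, 62, 75, 75, 92, 92, 92
The 2 values of 27 share dense rank 1.
The 2 values of 75 share dense rank 5.
The 3 values of 92 share dense rank 6.
Remaining distinct values take the next consecutive integers.
Site 2 values → pooled ranks: 27→1, 92→6, 75→5, 59→3, 27→1
Mean rank = (1 + 6 + 5 + 3 + 1) / 5 = 3.20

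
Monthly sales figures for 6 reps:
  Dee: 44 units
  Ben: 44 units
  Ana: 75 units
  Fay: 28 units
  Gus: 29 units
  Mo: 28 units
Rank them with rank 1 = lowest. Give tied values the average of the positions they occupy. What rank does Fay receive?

Sorted (ascending): 28, 28, 29, 44, 44, 75
The 2 values of 28 occupy positions 1–2 → average rank (1+2)/2 = 1.5.
The 2 values of 44 occupy positions 4–5 → average rank (4+5)/2 = 4.5.
Fay has value 28 units → rank 1.5.

1.5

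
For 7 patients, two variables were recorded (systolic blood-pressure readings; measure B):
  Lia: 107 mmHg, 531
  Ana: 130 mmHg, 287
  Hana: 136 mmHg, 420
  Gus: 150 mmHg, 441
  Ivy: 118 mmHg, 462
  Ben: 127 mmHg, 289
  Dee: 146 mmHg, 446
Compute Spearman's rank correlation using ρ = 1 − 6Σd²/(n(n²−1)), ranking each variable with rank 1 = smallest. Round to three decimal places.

-0.357

Ranks of variable 1: 1, 4, 5, 7, 2, 3, 6
Ranks of variable 2: 7, 1, 3, 4, 6, 2, 5
d = r₁ − r₂: -6, 3, 2, 3, -4, 1, 1
d²: 36, 9, 4, 9, 16, 1, 1; Σd² = 76
ρ = 1 − 6·76/(7·48) = 1 − 456/336 = -0.357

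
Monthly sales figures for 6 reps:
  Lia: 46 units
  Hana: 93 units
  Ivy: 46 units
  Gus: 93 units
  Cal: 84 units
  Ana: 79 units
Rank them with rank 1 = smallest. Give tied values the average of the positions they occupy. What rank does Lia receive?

Sorted (ascending): 46, 46, 79, 84, 93, 93
The 2 values of 46 occupy positions 1–2 → average rank (1+2)/2 = 1.5.
The 2 values of 93 occupy positions 5–6 → average rank (5+6)/2 = 5.5.
Lia has value 46 units → rank 1.5.

1.5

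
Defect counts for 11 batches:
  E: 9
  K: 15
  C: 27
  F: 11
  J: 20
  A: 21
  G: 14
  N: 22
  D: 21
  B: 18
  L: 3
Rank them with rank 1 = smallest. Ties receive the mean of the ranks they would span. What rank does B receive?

Sorted (ascending): 3, 9, 11, 14, 15, 18, 20, 21, 21, 22, 27
The 2 values of 21 occupy positions 8–9 → average rank (8+9)/2 = 8.5.
B has value 18 → rank 6.

6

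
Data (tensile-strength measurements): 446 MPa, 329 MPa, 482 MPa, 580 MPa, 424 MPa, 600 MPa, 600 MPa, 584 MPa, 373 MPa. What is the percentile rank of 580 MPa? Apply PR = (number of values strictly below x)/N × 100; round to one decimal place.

55.6

N = 9.
Strictly below 580: 5. Equal to 580: 1.
PR = 5/9 × 100 = 55.6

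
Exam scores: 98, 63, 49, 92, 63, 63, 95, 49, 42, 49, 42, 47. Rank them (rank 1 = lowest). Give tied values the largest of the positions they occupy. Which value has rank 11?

Sorted (ascending): 42, 42, 47, 49, 49, 49, 63, 63, 63, 92, 95, 98
The 2 values of 42 occupy positions 1–2 → each gets rank 2.
The 3 values of 49 occupy positions 4–6 → each gets rank 6.
The 3 values of 63 occupy positions 7–9 → each gets rank 9.
Rank 11 → value 95.

95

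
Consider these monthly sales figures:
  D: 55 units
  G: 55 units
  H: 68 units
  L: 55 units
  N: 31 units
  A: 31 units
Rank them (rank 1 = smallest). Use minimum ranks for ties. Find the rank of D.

3

Sorted (ascending): 31, 31, 55, 55, 55, 68
The 2 values of 31 occupy positions 1–2 → each gets rank 1.
The 3 values of 55 occupy positions 3–5 → each gets rank 3.
D has value 55 units → rank 3.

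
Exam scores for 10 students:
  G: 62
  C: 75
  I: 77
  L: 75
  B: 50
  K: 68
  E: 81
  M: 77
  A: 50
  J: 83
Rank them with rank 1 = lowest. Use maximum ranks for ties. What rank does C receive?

Sorted (ascending): 50, 50, 62, 68, 75, 75, 77, 77, 81, 83
The 2 values of 50 occupy positions 1–2 → each gets rank 2.
The 2 values of 75 occupy positions 5–6 → each gets rank 6.
The 2 values of 77 occupy positions 7–8 → each gets rank 8.
C has value 75 → rank 6.

6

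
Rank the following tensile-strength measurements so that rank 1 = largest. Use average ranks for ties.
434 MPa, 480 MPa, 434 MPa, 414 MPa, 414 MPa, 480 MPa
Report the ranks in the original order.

Sorted (descending): 480, 480, 434, 434, 414, 414
The 2 values of 480 occupy positions 1–2 → average rank (1+2)/2 = 1.5.
The 2 values of 434 occupy positions 3–4 → average rank (3+4)/2 = 3.5.
The 2 values of 414 occupy positions 5–6 → average rank (5+6)/2 = 5.5.

3.5, 1.5, 3.5, 5.5, 5.5, 1.5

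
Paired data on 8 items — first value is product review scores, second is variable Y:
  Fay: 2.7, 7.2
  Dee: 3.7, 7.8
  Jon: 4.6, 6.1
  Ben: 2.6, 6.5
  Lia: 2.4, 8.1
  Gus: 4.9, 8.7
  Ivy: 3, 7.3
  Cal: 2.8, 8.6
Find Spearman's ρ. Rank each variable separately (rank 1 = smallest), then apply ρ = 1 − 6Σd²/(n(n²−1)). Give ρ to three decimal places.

Ranks of variable 1: 3, 6, 7, 2, 1, 8, 5, 4
Ranks of variable 2: 3, 5, 1, 2, 6, 8, 4, 7
d = r₁ − r₂: 0, 1, 6, 0, -5, 0, 1, -3
d²: 0, 1, 36, 0, 25, 0, 1, 9; Σd² = 72
ρ = 1 − 6·72/(8·63) = 1 − 432/504 = 0.143

0.143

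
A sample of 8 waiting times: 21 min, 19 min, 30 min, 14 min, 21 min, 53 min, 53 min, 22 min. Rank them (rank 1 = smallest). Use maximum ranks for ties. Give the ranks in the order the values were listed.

Sorted (ascending): 14, 19, 21, 21, 22, 30, 53, 53
The 2 values of 21 occupy positions 3–4 → each gets rank 4.
The 2 values of 53 occupy positions 7–8 → each gets rank 8.

4, 2, 6, 1, 4, 8, 8, 5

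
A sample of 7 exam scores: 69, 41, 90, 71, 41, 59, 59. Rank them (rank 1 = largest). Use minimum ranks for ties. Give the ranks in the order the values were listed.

Sorted (descending): 90, 71, 69, 59, 59, 41, 41
The 2 values of 59 occupy positions 4–5 → each gets rank 4.
The 2 values of 41 occupy positions 6–7 → each gets rank 6.

3, 6, 1, 2, 6, 4, 4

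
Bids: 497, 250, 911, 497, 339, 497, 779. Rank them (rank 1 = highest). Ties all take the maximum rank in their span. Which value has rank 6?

Sorted (descending): 911, 779, 497, 497, 497, 339, 250
The 3 values of 497 occupy positions 3–5 → each gets rank 5.
Rank 6 → value 339.

339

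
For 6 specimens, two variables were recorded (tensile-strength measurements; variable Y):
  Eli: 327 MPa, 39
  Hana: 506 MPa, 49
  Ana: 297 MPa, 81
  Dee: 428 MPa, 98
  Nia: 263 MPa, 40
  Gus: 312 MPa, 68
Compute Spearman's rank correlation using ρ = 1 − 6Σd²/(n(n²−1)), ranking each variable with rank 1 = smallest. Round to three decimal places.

Ranks of variable 1: 4, 6, 2, 5, 1, 3
Ranks of variable 2: 1, 3, 5, 6, 2, 4
d = r₁ − r₂: 3, 3, -3, -1, -1, -1
d²: 9, 9, 9, 1, 1, 1; Σd² = 30
ρ = 1 − 6·30/(6·35) = 1 − 180/210 = 0.143

0.143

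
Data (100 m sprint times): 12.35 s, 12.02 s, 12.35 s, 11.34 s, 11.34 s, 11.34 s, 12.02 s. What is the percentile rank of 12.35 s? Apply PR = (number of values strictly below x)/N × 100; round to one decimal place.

71.4

N = 7.
Strictly below 12.35: 5. Equal to 12.35: 2.
PR = 5/7 × 100 = 71.4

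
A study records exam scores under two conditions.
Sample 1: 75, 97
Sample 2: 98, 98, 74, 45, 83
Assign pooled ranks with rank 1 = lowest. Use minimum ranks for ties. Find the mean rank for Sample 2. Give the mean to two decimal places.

3.80

Sorted (ascending): 45, 74, 75, 83, 97, 98, 98
The 2 values of 98 occupy positions 6–7 → each gets rank 6.
Sample 2 values → pooled ranks: 98→6, 98→6, 74→2, 45→1, 83→4
Mean rank = (6 + 6 + 2 + 1 + 4) / 5 = 3.80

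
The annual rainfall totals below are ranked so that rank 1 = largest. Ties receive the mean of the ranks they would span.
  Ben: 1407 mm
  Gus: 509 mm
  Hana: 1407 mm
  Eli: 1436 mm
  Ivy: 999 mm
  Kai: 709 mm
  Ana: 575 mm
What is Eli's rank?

1

Sorted (descending): 1436, 1407, 1407, 999, 709, 575, 509
The 2 values of 1407 occupy positions 2–3 → average rank (2+3)/2 = 2.5.
Eli has value 1436 mm → rank 1.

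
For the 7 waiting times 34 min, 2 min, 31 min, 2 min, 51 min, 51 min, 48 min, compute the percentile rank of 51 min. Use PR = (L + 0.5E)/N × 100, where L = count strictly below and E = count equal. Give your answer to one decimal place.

85.7

N = 7.
Strictly below 51: 5. Equal to 51: 2.
PR = (5 + 0.5·2)/7 × 100 = 85.7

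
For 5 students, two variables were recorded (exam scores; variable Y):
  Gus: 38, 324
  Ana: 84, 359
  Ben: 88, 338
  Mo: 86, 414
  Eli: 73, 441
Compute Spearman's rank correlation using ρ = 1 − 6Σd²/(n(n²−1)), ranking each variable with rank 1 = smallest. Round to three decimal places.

Ranks of variable 1: 1, 3, 5, 4, 2
Ranks of variable 2: 1, 3, 2, 4, 5
d = r₁ − r₂: 0, 0, 3, 0, -3
d²: 0, 0, 9, 0, 9; Σd² = 18
ρ = 1 − 6·18/(5·24) = 1 − 108/120 = 0.100

0.100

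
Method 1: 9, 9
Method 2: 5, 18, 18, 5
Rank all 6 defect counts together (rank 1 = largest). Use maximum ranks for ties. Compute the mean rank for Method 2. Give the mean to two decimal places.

Sorted (descending): 18, 18, 9, 9, 5, 5
The 2 values of 18 occupy positions 1–2 → each gets rank 2.
The 2 values of 9 occupy positions 3–4 → each gets rank 4.
The 2 values of 5 occupy positions 5–6 → each gets rank 6.
Method 2 values → pooled ranks: 5→6, 18→2, 18→2, 5→6
Mean rank = (6 + 2 + 2 + 6) / 4 = 4.00

4.00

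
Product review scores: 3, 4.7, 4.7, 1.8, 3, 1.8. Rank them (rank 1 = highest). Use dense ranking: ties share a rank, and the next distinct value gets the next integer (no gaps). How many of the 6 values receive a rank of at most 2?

Sorted (descending): 4.7, 4.7, 3, 3, 1.8, 1.8
The 2 values of 4.7 share dense rank 1.
The 2 values of 3 share dense rank 2.
The 2 values of 1.8 share dense rank 3.
Ranks ≤ 2: {1, 1, 2, 2} → 4 values.

4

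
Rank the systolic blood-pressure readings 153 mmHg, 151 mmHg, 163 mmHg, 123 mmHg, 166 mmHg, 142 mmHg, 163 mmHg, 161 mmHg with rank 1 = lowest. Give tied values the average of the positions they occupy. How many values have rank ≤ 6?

Sorted (ascending): 123, 142, 151, 153, 161, 163, 163, 166
The 2 values of 163 occupy positions 6–7 → average rank (6+7)/2 = 6.5.
Ranks ≤ 6: {1, 2, 3, 4, 5} → 5 values.

5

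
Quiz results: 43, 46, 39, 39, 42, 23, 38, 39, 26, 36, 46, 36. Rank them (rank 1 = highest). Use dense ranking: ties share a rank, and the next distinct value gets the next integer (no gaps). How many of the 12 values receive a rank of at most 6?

Sorted (descending): 46, 46, 43, 42, 39, 39, 39, 38, 36, 36, 26, 23
The 2 values of 46 share dense rank 1.
The 3 values of 39 share dense rank 4.
The 2 values of 36 share dense rank 6.
Remaining distinct values take the next consecutive integers.
Ranks ≤ 6: {1, 1, 2, 3, 4, 4, 4, 5, 6, 6} → 10 values.

10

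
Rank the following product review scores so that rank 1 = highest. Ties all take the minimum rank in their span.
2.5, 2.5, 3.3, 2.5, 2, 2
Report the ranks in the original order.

2, 2, 1, 2, 5, 5

Sorted (descending): 3.3, 2.5, 2.5, 2.5, 2, 2
The 3 values of 2.5 occupy positions 2–4 → each gets rank 2.
The 2 values of 2 occupy positions 5–6 → each gets rank 5.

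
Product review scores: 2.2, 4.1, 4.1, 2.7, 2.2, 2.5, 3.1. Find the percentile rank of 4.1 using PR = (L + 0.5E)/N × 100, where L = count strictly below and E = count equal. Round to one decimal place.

N = 7.
Strictly below 4.1: 5. Equal to 4.1: 2.
PR = (5 + 0.5·2)/7 × 100 = 85.7

85.7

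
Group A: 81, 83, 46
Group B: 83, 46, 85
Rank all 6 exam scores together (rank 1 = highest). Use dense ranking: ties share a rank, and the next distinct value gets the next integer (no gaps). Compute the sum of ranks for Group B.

Sorted (descending): 85, 83, 83, 81, 46, 46
The 2 values of 83 share dense rank 2.
The 2 values of 46 share dense rank 4.
Remaining distinct values take the next consecutive integers.
Group B values → pooled ranks: 83→2, 46→4, 85→1
Rank sum = 2 + 4 + 1 = 7

7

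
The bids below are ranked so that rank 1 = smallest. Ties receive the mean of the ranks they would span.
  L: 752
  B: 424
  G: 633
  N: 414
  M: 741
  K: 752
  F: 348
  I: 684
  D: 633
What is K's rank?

8.5

Sorted (ascending): 348, 414, 424, 633, 633, 684, 741, 752, 752
The 2 values of 633 occupy positions 4–5 → average rank (4+5)/2 = 4.5.
The 2 values of 752 occupy positions 8–9 → average rank (8+9)/2 = 8.5.
K has value 752 → rank 8.5.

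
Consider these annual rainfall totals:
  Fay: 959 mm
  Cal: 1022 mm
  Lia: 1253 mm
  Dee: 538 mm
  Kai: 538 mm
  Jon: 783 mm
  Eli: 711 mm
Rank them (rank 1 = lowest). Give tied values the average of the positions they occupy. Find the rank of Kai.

Sorted (ascending): 538, 538, 711, 783, 959, 1022, 1253
The 2 values of 538 occupy positions 1–2 → average rank (1+2)/2 = 1.5.
Kai has value 538 mm → rank 1.5.

1.5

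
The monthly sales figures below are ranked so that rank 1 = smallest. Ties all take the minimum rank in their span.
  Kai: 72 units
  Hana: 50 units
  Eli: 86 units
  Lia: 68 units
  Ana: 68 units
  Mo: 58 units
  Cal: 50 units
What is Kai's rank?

Sorted (ascending): 50, 50, 58, 68, 68, 72, 86
The 2 values of 50 occupy positions 1–2 → each gets rank 1.
The 2 values of 68 occupy positions 4–5 → each gets rank 4.
Kai has value 72 units → rank 6.

6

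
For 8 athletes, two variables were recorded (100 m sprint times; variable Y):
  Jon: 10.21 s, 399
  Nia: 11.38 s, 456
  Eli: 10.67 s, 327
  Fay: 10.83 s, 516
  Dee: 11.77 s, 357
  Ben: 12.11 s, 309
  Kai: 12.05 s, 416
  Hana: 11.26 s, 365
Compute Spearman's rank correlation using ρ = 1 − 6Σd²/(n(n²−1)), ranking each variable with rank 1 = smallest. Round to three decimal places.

-0.238

Ranks of variable 1: 1, 5, 2, 3, 6, 8, 7, 4
Ranks of variable 2: 5, 7, 2, 8, 3, 1, 6, 4
d = r₁ − r₂: -4, -2, 0, -5, 3, 7, 1, 0
d²: 16, 4, 0, 25, 9, 49, 1, 0; Σd² = 104
ρ = 1 − 6·104/(8·63) = 1 − 624/504 = -0.238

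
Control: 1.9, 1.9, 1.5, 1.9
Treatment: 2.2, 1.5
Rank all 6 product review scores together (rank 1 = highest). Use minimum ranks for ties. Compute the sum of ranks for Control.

Sorted (descending): 2.2, 1.9, 1.9, 1.9, 1.5, 1.5
The 3 values of 1.9 occupy positions 2–4 → each gets rank 2.
The 2 values of 1.5 occupy positions 5–6 → each gets rank 5.
Control values → pooled ranks: 1.9→2, 1.9→2, 1.5→5, 1.9→2
Rank sum = 2 + 2 + 5 + 2 = 11

11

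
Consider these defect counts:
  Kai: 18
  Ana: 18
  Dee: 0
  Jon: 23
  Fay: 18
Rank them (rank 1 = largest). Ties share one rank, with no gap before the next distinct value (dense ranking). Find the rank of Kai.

Sorted (descending): 23, 18, 18, 18, 0
The 3 values of 18 share dense rank 2.
Remaining distinct values take the next consecutive integers.
Kai has value 18 → rank 2.

2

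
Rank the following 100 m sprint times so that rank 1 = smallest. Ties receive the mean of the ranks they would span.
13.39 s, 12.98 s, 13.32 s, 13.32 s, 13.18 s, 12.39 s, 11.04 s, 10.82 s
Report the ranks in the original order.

Sorted (ascending): 10.82, 11.04, 12.39, 12.98, 13.18, 13.32, 13.32, 13.39
The 2 values of 13.32 occupy positions 6–7 → average rank (6+7)/2 = 6.5.

8, 4, 6.5, 6.5, 5, 3, 2, 1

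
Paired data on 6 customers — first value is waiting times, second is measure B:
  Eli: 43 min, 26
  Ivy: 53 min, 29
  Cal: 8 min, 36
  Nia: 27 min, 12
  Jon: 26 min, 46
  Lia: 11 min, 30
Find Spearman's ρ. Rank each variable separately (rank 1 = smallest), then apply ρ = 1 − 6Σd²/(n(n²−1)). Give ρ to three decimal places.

-0.600

Ranks of variable 1: 5, 6, 1, 4, 3, 2
Ranks of variable 2: 2, 3, 5, 1, 6, 4
d = r₁ − r₂: 3, 3, -4, 3, -3, -2
d²: 9, 9, 16, 9, 9, 4; Σd² = 56
ρ = 1 − 6·56/(6·35) = 1 − 336/210 = -0.600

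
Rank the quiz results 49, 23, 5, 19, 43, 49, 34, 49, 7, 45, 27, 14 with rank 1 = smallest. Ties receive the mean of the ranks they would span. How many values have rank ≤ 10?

Sorted (ascending): 5, 7, 14, 19, 23, 27, 34, 43, 45, 49, 49, 49
The 3 values of 49 occupy positions 10–12 → average rank 11.
Ranks ≤ 10: {1, 2, 3, 4, 5, 6, 7, 8, 9} → 9 values.

9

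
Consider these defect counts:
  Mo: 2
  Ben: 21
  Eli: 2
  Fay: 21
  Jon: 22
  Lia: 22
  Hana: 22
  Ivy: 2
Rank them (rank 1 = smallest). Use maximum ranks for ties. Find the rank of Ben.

Sorted (ascending): 2, 2, 2, 21, 21, 22, 22, 22
The 3 values of 2 occupy positions 1–3 → each gets rank 3.
The 2 values of 21 occupy positions 4–5 → each gets rank 5.
The 3 values of 22 occupy positions 6–8 → each gets rank 8.
Ben has value 21 → rank 5.

5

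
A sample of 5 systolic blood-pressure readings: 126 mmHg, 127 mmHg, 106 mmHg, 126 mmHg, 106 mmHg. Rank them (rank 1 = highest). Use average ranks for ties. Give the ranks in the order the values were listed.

Sorted (descending): 127, 126, 126, 106, 106
The 2 values of 126 occupy positions 2–3 → average rank (2+3)/2 = 2.5.
The 2 values of 106 occupy positions 4–5 → average rank (4+5)/2 = 4.5.

2.5, 1, 4.5, 2.5, 4.5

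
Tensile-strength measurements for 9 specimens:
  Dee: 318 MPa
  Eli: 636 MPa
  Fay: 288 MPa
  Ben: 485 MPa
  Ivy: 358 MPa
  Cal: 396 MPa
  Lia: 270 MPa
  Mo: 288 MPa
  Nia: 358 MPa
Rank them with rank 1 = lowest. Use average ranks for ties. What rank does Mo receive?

Sorted (ascending): 270, 288, 288, 318, 358, 358, 396, 485, 636
The 2 values of 288 occupy positions 2–3 → average rank (2+3)/2 = 2.5.
The 2 values of 358 occupy positions 5–6 → average rank (5+6)/2 = 5.5.
Mo has value 288 MPa → rank 2.5.

2.5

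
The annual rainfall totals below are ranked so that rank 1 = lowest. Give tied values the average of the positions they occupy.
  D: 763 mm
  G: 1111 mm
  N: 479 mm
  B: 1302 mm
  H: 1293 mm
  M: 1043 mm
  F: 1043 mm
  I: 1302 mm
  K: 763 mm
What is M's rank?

Sorted (ascending): 479, 763, 763, 1043, 1043, 1111, 1293, 1302, 1302
The 2 values of 763 occupy positions 2–3 → average rank (2+3)/2 = 2.5.
The 2 values of 1043 occupy positions 4–5 → average rank (4+5)/2 = 4.5.
The 2 values of 1302 occupy positions 8–9 → average rank (8+9)/2 = 8.5.
M has value 1043 mm → rank 4.5.

4.5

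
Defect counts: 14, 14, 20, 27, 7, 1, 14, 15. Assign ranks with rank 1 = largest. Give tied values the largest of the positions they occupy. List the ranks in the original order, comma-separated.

Sorted (descending): 27, 20, 15, 14, 14, 14, 7, 1
The 3 values of 14 occupy positions 4–6 → each gets rank 6.

6, 6, 2, 1, 7, 8, 6, 3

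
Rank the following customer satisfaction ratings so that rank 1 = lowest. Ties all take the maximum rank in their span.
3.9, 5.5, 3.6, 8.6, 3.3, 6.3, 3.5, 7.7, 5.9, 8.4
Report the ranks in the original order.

4, 5, 3, 10, 1, 7, 2, 8, 6, 9

Sorted (ascending): 3.3, 3.5, 3.6, 3.9, 5.5, 5.9, 6.3, 7.7, 8.4, 8.6
No ties — each value takes its position as its rank.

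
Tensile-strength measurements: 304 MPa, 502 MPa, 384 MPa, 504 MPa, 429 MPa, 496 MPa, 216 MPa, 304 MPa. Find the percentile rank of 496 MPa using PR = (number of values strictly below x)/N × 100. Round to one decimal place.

62.5

N = 8.
Strictly below 496: 5. Equal to 496: 1.
PR = 5/8 × 100 = 62.5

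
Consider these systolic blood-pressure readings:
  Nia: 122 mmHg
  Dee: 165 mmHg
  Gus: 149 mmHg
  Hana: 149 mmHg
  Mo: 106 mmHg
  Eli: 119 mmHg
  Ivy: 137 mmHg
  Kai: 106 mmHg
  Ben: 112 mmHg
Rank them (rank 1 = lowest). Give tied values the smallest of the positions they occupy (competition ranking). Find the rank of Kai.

Sorted (ascending): 106, 106, 112, 119, 122, 137, 149, 149, 165
The 2 values of 106 occupy positions 1–2 → each gets rank 1.
The 2 values of 149 occupy positions 7–8 → each gets rank 7.
Kai has value 106 mmHg → rank 1.

1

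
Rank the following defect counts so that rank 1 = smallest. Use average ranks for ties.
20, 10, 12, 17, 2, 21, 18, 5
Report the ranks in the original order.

7, 3, 4, 5, 1, 8, 6, 2

Sorted (ascending): 2, 5, 10, 12, 17, 18, 20, 21
No ties — each value takes its position as its rank.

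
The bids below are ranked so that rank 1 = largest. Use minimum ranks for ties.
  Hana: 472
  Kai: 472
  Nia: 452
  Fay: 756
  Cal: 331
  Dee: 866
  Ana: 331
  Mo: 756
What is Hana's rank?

Sorted (descending): 866, 756, 756, 472, 472, 452, 331, 331
The 2 values of 756 occupy positions 2–3 → each gets rank 2.
The 2 values of 472 occupy positions 4–5 → each gets rank 4.
The 2 values of 331 occupy positions 7–8 → each gets rank 7.
Hana has value 472 → rank 4.

4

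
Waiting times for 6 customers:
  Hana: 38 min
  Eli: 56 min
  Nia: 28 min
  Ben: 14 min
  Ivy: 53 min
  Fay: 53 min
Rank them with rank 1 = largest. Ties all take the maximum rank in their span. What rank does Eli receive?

1

Sorted (descending): 56, 53, 53, 38, 28, 14
The 2 values of 53 occupy positions 2–3 → each gets rank 3.
Eli has value 56 min → rank 1.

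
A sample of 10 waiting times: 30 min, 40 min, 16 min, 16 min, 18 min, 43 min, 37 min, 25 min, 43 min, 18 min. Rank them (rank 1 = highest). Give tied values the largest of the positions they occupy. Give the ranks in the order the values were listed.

Sorted (descending): 43, 43, 40, 37, 30, 25, 18, 18, 16, 16
The 2 values of 43 occupy positions 1–2 → each gets rank 2.
The 2 values of 18 occupy positions 7–8 → each gets rank 8.
The 2 values of 16 occupy positions 9–10 → each gets rank 10.

5, 3, 10, 10, 8, 2, 4, 6, 2, 8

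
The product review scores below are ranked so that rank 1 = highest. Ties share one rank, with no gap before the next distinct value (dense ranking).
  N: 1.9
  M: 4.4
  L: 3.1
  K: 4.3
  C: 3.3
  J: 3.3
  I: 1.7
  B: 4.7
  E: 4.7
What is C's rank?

4

Sorted (descending): 4.7, 4.7, 4.4, 4.3, 3.3, 3.3, 3.1, 1.9, 1.7
The 2 values of 4.7 share dense rank 1.
The 2 values of 3.3 share dense rank 4.
Remaining distinct values take the next consecutive integers.
C has value 3.3 → rank 4.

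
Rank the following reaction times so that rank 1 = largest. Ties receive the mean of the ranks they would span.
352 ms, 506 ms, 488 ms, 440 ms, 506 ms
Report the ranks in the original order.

Sorted (descending): 506, 506, 488, 440, 352
The 2 values of 506 occupy positions 1–2 → average rank (1+2)/2 = 1.5.

5, 1.5, 3, 4, 1.5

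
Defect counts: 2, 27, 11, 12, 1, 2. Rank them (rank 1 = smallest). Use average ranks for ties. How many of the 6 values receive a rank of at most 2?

Sorted (ascending): 1, 2, 2, 11, 12, 27
The 2 values of 2 occupy positions 2–3 → average rank (2+3)/2 = 2.5.
Ranks ≤ 2: {1} → 1 value.

1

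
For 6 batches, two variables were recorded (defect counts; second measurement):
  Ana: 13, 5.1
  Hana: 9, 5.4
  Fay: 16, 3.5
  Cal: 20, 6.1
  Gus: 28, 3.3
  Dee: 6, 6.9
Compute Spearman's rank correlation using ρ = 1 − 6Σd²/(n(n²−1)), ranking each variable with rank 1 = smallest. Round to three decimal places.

Ranks of variable 1: 3, 2, 4, 5, 6, 1
Ranks of variable 2: 3, 4, 2, 5, 1, 6
d = r₁ − r₂: 0, -2, 2, 0, 5, -5
d²: 0, 4, 4, 0, 25, 25; Σd² = 58
ρ = 1 − 6·58/(6·35) = 1 − 348/210 = -0.657

-0.657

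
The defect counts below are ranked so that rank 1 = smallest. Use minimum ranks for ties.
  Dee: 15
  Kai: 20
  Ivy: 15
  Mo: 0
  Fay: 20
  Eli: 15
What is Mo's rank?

Sorted (ascending): 0, 15, 15, 15, 20, 20
The 3 values of 15 occupy positions 2–4 → each gets rank 2.
The 2 values of 20 occupy positions 5–6 → each gets rank 5.
Mo has value 0 → rank 1.

1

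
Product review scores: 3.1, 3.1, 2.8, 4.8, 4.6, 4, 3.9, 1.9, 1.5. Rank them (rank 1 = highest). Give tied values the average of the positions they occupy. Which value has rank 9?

Sorted (descending): 4.8, 4.6, 4, 3.9, 3.1, 3.1, 2.8, 1.9, 1.5
The 2 values of 3.1 occupy positions 5–6 → average rank (5+6)/2 = 5.5.
Rank 9 → value 1.5.

1.5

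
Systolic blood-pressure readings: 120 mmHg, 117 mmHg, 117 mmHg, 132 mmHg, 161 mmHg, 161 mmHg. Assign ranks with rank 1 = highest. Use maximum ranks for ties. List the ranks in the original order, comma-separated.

4, 6, 6, 3, 2, 2

Sorted (descending): 161, 161, 132, 120, 117, 117
The 2 values of 161 occupy positions 1–2 → each gets rank 2.
The 2 values of 117 occupy positions 5–6 → each gets rank 6.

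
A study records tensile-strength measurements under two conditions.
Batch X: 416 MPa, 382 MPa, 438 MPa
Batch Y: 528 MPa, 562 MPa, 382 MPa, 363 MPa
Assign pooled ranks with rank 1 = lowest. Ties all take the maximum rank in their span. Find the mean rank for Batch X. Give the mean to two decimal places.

4.00

Sorted (ascending): 363, 382, 382, 416, 438, 528, 562
The 2 values of 382 occupy positions 2–3 → each gets rank 3.
Batch X values → pooled ranks: 416→4, 382→3, 438→5
Mean rank = (4 + 3 + 5) / 3 = 4.00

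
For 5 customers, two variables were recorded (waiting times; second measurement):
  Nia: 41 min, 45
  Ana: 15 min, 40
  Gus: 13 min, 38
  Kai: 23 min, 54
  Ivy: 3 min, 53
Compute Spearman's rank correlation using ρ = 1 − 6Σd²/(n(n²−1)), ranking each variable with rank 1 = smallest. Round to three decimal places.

0.200

Ranks of variable 1: 5, 3, 2, 4, 1
Ranks of variable 2: 3, 2, 1, 5, 4
d = r₁ − r₂: 2, 1, 1, -1, -3
d²: 4, 1, 1, 1, 9; Σd² = 16
ρ = 1 − 6·16/(5·24) = 1 − 96/120 = 0.200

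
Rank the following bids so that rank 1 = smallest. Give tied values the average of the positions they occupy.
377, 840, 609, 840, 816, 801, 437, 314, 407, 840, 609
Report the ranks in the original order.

Sorted (ascending): 314, 377, 407, 437, 609, 609, 801, 816, 840, 840, 840
The 2 values of 609 occupy positions 5–6 → average rank (5+6)/2 = 5.5.
The 3 values of 840 occupy positions 9–11 → average rank 10.

2, 10, 5.5, 10, 8, 7, 4, 1, 3, 10, 5.5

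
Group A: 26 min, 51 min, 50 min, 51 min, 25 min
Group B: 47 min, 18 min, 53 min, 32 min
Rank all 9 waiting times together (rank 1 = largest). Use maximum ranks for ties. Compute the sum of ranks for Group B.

21

Sorted (descending): 53, 51, 51, 50, 47, 32, 26, 25, 18
The 2 values of 51 occupy positions 2–3 → each gets rank 3.
Group B values → pooled ranks: 47→5, 18→9, 53→1, 32→6
Rank sum = 5 + 9 + 1 + 6 = 21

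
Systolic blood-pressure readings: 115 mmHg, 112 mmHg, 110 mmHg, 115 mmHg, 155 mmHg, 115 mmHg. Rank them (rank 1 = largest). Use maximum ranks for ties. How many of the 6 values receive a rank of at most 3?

1

Sorted (descending): 155, 115, 115, 115, 112, 110
The 3 values of 115 occupy positions 2–4 → each gets rank 4.
Ranks ≤ 3: {1} → 1 value.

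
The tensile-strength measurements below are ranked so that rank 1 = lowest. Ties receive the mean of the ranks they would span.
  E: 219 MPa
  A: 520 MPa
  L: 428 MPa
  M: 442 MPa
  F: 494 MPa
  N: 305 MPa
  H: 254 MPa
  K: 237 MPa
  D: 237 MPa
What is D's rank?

Sorted (ascending): 219, 237, 237, 254, 305, 428, 442, 494, 520
The 2 values of 237 occupy positions 2–3 → average rank (2+3)/2 = 2.5.
D has value 237 MPa → rank 2.5.

2.5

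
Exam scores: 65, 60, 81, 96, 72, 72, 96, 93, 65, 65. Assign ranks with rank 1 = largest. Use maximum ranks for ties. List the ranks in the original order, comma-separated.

9, 10, 4, 2, 6, 6, 2, 3, 9, 9

Sorted (descending): 96, 96, 93, 81, 72, 72, 65, 65, 65, 60
The 2 values of 96 occupy positions 1–2 → each gets rank 2.
The 2 values of 72 occupy positions 5–6 → each gets rank 6.
The 3 values of 65 occupy positions 7–9 → each gets rank 9.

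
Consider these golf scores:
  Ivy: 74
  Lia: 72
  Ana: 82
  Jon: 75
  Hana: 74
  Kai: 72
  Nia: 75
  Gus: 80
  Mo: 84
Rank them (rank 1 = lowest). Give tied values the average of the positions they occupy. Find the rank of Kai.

Sorted (ascending): 72, 72, 74, 74, 75, 75, 80, 82, 84
The 2 values of 72 occupy positions 1–2 → average rank (1+2)/2 = 1.5.
The 2 values of 74 occupy positions 3–4 → average rank (3+4)/2 = 3.5.
The 2 values of 75 occupy positions 5–6 → average rank (5+6)/2 = 5.5.
Kai has value 72 → rank 1.5.

1.5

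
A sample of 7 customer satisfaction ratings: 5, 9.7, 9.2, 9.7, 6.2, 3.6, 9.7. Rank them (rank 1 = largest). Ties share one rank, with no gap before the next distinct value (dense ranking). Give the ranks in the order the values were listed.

Sorted (descending): 9.7, 9.7, 9.7, 9.2, 6.2, 5, 3.6
The 3 values of 9.7 share dense rank 1.
Remaining distinct values take the next consecutive integers.

4, 1, 2, 1, 3, 5, 1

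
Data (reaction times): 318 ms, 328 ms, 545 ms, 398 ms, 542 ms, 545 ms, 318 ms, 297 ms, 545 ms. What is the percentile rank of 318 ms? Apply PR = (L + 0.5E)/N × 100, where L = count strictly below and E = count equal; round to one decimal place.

22.2

N = 9.
Strictly below 318: 1. Equal to 318: 2.
PR = (1 + 0.5·2)/9 × 100 = 22.2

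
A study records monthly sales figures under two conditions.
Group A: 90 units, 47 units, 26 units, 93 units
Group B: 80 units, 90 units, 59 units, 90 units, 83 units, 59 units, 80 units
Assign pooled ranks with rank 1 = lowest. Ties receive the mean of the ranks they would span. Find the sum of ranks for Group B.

43

Sorted (ascending): 26, 47, 59, 59, 80, 80, 83, 90, 90, 90, 93
The 2 values of 59 occupy positions 3–4 → average rank (3+4)/2 = 3.5.
The 2 values of 80 occupy positions 5–6 → average rank (5+6)/2 = 5.5.
The 3 values of 90 occupy positions 8–10 → average rank 9.
Group B values → pooled ranks: 80→5.5, 90→9, 59→3.5, 90→9, 83→7, 59→3.5, 80→5.5
Rank sum = 5.5 + 9 + 3.5 + 9 + 7 + 3.5 + 5.5 = 43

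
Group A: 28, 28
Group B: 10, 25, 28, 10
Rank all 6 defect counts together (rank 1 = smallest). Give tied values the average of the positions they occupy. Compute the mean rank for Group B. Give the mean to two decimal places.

2.75

Sorted (ascending): 10, 10, 25, 28, 28, 28
The 2 values of 10 occupy positions 1–2 → average rank (1+2)/2 = 1.5.
The 3 values of 28 occupy positions 4–6 → average rank 5.
Group B values → pooled ranks: 10→1.5, 25→3, 28→5, 10→1.5
Mean rank = (1.5 + 3 + 5 + 1.5) / 4 = 2.75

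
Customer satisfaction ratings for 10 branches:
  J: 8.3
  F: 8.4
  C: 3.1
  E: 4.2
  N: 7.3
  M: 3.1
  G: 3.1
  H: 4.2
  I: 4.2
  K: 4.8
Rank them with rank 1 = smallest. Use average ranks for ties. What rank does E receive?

Sorted (ascending): 3.1, 3.1, 3.1, 4.2, 4.2, 4.2, 4.8, 7.3, 8.3, 8.4
The 3 values of 3.1 occupy positions 1–3 → average rank 2.
The 3 values of 4.2 occupy positions 4–6 → average rank 5.
E has value 4.2 → rank 5.

5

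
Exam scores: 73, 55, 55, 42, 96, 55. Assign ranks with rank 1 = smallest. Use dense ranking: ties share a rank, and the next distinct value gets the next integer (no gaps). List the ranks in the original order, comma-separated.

Sorted (ascending): 42, 55, 55, 55, 73, 96
The 3 values of 55 share dense rank 2.
Remaining distinct values take the next consecutive integers.

3, 2, 2, 1, 4, 2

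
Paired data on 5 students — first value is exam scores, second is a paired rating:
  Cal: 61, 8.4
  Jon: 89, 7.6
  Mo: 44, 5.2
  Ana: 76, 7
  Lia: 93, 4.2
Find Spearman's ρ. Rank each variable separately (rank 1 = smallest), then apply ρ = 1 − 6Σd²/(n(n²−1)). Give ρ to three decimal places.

Ranks of variable 1: 2, 4, 1, 3, 5
Ranks of variable 2: 5, 4, 2, 3, 1
d = r₁ − r₂: -3, 0, -1, 0, 4
d²: 9, 0, 1, 0, 16; Σd² = 26
ρ = 1 − 6·26/(5·24) = 1 − 156/120 = -0.300

-0.300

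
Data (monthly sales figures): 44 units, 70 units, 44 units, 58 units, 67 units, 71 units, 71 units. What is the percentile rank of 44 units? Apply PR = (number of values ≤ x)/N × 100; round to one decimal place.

N = 7.
Strictly below 44: 0. Equal to 44: 2.
PR = 2/7 × 100 = 28.6

28.6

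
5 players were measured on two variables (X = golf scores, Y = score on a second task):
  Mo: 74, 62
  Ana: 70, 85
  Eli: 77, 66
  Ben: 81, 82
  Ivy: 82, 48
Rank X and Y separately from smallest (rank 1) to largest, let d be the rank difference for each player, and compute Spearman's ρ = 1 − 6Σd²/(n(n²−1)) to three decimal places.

-0.600

Ranks of variable 1: 2, 1, 3, 4, 5
Ranks of variable 2: 2, 5, 3, 4, 1
d = r₁ − r₂: 0, -4, 0, 0, 4
d²: 0, 16, 0, 0, 16; Σd² = 32
ρ = 1 − 6·32/(5·24) = 1 − 192/120 = -0.600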